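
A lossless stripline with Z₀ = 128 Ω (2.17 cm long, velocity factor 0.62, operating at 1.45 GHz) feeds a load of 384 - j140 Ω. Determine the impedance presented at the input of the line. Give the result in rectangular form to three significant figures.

Z_in ≈ 42.9 − j47.6 Ω

λ = v/f = 0.62·c / 1.45 GHz = 0.128 m
βl = 2π·l/λ = 2π × 0.169 = 60.9°
tan(βl) = tan(60.9°) = 1.8
Z_in = Z_0·(Z_L + jZ_0·tanβl)/(Z_0 + jZ_L·tanβl)
     = 128·(384 + j90)/(380 + j690)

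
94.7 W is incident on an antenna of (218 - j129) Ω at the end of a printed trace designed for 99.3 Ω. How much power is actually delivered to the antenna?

P_delivered ≈ 69.9 W

|Γ| = |(118.7 − j129)/(317.3 − j129)| = 0.512
|Γ|² = 0.262
P_refl = |Γ|²·P_inc = 24.8 W, P_del = (1 − |Γ|²)·P_inc = 69.9 W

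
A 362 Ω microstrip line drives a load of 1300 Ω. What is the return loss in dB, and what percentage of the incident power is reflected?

Γ = (1300 − 362)/(1300 + 362) = 0.564
RL = −20·log₁₀(0.564) = 4.97 dB
P_refl/P_inc = |Γ|² = 0.319

RL ≈ 4.97 dB; 31.9% of incident power reflected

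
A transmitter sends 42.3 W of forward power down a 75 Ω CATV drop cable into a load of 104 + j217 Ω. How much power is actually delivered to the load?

|Γ| = |(29 + j217)/(179 + j217)| = 0.778
|Γ|² = 0.606
P_refl = |Γ|²·P_inc = 25.6 W, P_del = (1 − |Γ|²)·P_inc = 16.7 W

P_delivered ≈ 16.7 W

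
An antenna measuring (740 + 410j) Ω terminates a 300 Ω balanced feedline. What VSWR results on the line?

Γ = (Z_L − Z_0)/(Z_L + Z_0) = (440 + j410)/(1040 + j410)
|Γ| = 601/1120 = 0.538
VSWR = (1 + |Γ|)/(1 − |Γ|) = 1.54/0.462

VSWR ≈ 3.33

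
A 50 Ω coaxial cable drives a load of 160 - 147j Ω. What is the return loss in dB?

Γ = (110 − j147)/(210 − j147), |Γ| = 0.716
RL = −20·log₁₀|Γ| = −20·log₁₀(0.716)

RL ≈ 2.9 dB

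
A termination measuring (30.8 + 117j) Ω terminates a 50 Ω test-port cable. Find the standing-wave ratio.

Γ = (Z_L − Z_0)/(Z_L + Z_0) = (-19.2 + j117)/(80.8 + j117)
|Γ| = 119/142 = 0.834
VSWR = (1 + |Γ|)/(1 − |Γ|) = 1.83/0.166

VSWR ≈ 11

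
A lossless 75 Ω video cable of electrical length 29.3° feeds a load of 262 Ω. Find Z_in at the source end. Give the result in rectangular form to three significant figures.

tan(βl) = tan(29.3°) = 0.561
Z_in = Z_0·(Z_L + jZ_0·tanβl)/(Z_0 + jZ_L·tanβl)
     = 75·(262 + j42.1)/(75 + j147)

Z_in ≈ 71.1 − j97.4 Ω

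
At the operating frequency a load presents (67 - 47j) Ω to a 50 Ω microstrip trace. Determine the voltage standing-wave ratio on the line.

VSWR ≈ 2.31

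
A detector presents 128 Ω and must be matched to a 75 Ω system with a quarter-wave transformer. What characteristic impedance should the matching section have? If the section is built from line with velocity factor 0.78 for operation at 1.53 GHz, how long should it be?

Z_qwt ≈ 98 Ω; length ≈ 3.82 cm

Z_qwt = √(Z_0·R_L) = √(75 × 128) = √9600
λ = 0.78·c/f = 0.153 m, so l = λ/4 = 0.0382 m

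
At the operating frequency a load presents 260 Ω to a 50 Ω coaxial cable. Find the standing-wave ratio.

Γ = (260 − 50)/(260 + 50) = 0.677
VSWR = (1 + 0.677)/(1 − 0.677)

VSWR ≈ 5.2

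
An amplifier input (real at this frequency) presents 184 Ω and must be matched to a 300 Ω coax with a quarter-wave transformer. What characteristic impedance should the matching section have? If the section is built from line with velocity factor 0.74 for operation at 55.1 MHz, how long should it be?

Z_qwt ≈ 235 Ω; length ≈ 1.01 m

Z_qwt = √(Z_0·R_L) = √(300 × 184) = √55200
λ = 0.74·c/f = 4.03 m, so l = λ/4 = 1.01 m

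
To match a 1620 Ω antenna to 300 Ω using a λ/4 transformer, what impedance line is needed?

Z_qwt = √(Z_0·R_L) = √(300 × 1620) = √486000

Z_qwt ≈ 697 Ω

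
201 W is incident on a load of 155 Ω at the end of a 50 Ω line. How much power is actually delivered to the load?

P_delivered ≈ 148 W

Γ = (155 − 50)/(155 + 50) = 0.512
|Γ|² = 0.262
P_refl = |Γ|²·P_inc = 52.7 W, P_del = (1 − |Γ|²)·P_inc = 148 W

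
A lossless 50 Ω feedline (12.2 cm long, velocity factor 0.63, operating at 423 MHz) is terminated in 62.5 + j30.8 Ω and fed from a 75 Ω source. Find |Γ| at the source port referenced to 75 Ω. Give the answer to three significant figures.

|Γ| ≈ 0.441

λ = v/f = 0.63·c / 423 MHz = 0.447 m
βl = 2π·l/λ = 2π × 0.273 = 98.3°
tan(βl) = -6.86
Z_in = Z_0·(Z_L + jZ_0·tanβl)/(Z_0 + jZ_L·tanβl) = 29.8 − j10.9 Ω
Γ_s = (Z_in − Z_s)/(Z_in + Z_s) = (-45.2 − j10.9)/(105 − j10.9), |Γ_s| = 0.441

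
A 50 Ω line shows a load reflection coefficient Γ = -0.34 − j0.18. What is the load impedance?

Z_L = Z_0·(1 + Γ)/(1 − Γ) = 50·(0.66 − j0.18)/(1.34 + j0.18)

Z_L ≈ 23.3 − j9.85 Ω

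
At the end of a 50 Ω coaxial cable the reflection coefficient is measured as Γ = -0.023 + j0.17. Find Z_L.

Z_L = Z_0·(1 + Γ)/(1 − Γ) = 50·(0.977 + j0.17)/(1.02 − j0.17)

Z_L ≈ 45.1 + j15.8 Ω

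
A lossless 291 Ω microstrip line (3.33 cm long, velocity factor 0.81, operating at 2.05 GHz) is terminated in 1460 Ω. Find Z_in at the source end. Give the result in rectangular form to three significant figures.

Z_in ≈ 60.2 + j54.9 Ω

λ = v/f = 0.81·c / 2.05 GHz = 0.119 m
βl = 2π·l/λ = 2π × 0.281 = 101°
tan(βl) = tan(101°) = -5.08
Z_in = Z_0·(Z_L + jZ_0·tanβl)/(Z_0 + jZ_L·tanβl)
     = 291·(1460 − j1480)/(291 − j7420)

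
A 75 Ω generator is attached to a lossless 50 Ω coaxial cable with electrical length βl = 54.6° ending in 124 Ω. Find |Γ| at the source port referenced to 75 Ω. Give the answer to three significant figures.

|Γ| ≈ 0.51

tan(βl) = 1.41
Z_in = Z_0·(Z_L + jZ_0·tanβl)/(Z_0 + jZ_L·tanβl) = 28 − j27.5 Ω
Γ_s = (Z_in − Z_s)/(Z_in + Z_s) = (-47 − j27.5)/(103 − j27.5), |Γ_s| = 0.51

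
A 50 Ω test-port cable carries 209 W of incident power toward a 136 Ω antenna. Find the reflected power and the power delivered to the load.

P_reflected ≈ 44.7 W; P_delivered ≈ 164 W

Γ = (136 − 50)/(136 + 50) = 0.462
|Γ|² = 0.214
P_refl = |Γ|²·P_inc = 44.7 W, P_del = (1 − |Γ|²)·P_inc = 164 W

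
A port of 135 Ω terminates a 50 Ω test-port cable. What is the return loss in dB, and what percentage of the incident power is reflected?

RL ≈ 6.76 dB; 21.1% of incident power reflected

Γ = (135 − 50)/(135 + 50) = 0.459
RL = −20·log₁₀(0.459) = 6.76 dB
P_refl/P_inc = |Γ|² = 0.211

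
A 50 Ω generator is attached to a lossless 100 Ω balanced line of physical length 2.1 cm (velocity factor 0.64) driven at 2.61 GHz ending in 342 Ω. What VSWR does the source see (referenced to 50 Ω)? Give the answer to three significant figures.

VSWR ≈ 2.03

λ = v/f = 0.64·c / 2.61 GHz = 0.0736 m
βl = 2π·l/λ = 2π × 0.285 = 103°
tan(βl) = -4.41
Z_in = Z_0·(Z_L + jZ_0·tanβl)/(Z_0 + jZ_L·tanβl) = 30.6 + j20.6 Ω
Γ_s = (Z_in − Z_s)/(Z_in + Z_s) = (-19.4 + j20.6)/(80.6 + j20.6), |Γ_s| = 0.34
VSWR = (1 + |Γ_s|)/(1 − |Γ_s|)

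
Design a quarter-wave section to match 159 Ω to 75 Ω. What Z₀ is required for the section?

Z_qwt = √(Z_0·R_L) = √(75 × 159) = √11920

Z_qwt ≈ 109 Ω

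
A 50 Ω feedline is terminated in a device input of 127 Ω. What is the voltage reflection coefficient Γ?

Γ = (Z_L − Z_0)/(Z_L + Z_0) = (127 − 50)/(127 + 50) = 77/177

Γ = 0.435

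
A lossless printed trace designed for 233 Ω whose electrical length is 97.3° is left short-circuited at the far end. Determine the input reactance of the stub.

X_in ≈ -1820 Ω (capacitive)

tan(βl) = -7.81
For a short-circuited stub, Z_in = jZ_0·tan(βl)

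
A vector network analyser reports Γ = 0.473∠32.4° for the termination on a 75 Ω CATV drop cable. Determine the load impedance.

Z_L = Z_0·(1 + Γ)/(1 − Γ) = 75·(1.4 + j0.253)/(0.601 − j0.253)

Z_L ≈ 137 + j89.5 Ω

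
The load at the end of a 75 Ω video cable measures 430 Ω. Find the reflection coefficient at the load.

Γ = (Z_L − Z_0)/(Z_L + Z_0) = (430 − 75)/(430 + 75) = 355/505

Γ = 0.703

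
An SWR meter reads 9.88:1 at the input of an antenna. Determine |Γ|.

|Γ| = (S − 1)/(S + 1) = (9.88 − 1)/(9.88 + 1) = 8.88/10.9

|Γ| ≈ 0.816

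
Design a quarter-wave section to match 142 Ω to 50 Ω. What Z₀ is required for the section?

Z_qwt ≈ 84.3 Ω

Z_qwt = √(Z_0·R_L) = √(50 × 142) = √7100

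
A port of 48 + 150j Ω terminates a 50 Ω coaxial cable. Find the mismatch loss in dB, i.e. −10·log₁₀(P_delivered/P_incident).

Γ = (-2 + j150)/(98 + j150), |Γ| = 0.837
|Γ|² = 0.701, so P_del/P_inc = 1 − |Γ|² = 0.299
ML = −10·log₁₀(1 − |Γ|²)

mismatch loss ≈ 5.24 dB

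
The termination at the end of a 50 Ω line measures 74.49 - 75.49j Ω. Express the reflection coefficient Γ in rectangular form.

Γ ≈ 0.413 − j0.356

Γ = (Z_L − Z_0)/(Z_L + Z_0) = (24.49 − j75.49)/(124.5 − j75.49)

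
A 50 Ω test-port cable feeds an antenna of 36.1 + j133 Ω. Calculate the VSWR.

Γ = (Z_L − Z_0)/(Z_L + Z_0) = (-13.9 + j133)/(86.1 + j133)
|Γ| = 134/158 = 0.844
VSWR = (1 + |Γ|)/(1 − |Γ|) = 1.84/0.156

VSWR ≈ 11.8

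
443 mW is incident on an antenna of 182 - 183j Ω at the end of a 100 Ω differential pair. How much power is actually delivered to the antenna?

|Γ| = |(82 − j183)/(282 − j183)| = 0.597
|Γ|² = 0.356
P_refl = |Γ|²·P_inc = 158 mW, P_del = (1 − |Γ|²)·P_inc = 285 mW

P_delivered ≈ 285 mW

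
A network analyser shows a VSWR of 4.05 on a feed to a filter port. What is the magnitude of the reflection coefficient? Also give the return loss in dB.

|Γ| ≈ 0.604; return loss ≈ 4.38 dB

|Γ| = (S − 1)/(S + 1) = (4.05 − 1)/(4.05 + 1) = 3.05/5.05
RL = −20·log₁₀|Γ| = −20·log₁₀(0.604)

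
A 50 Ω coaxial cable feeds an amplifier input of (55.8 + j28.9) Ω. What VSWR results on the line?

Γ = (Z_L − Z_0)/(Z_L + Z_0) = (5.8 + j28.9)/(105.8 + j28.9)
|Γ| = 29.5/110 = 0.269
VSWR = (1 + |Γ|)/(1 − |Γ|) = 1.27/0.731

VSWR ≈ 1.74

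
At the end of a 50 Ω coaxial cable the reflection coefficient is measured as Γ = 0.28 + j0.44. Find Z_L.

Z_L ≈ 51.1 + j61.8 Ω

Z_L = Z_0·(1 + Γ)/(1 − Γ) = 50·(1.28 + j0.44)/(0.72 − j0.44)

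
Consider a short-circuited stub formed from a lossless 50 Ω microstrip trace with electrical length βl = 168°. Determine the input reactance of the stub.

tan(βl) = -0.213
For a short-circuited stub, Z_in = jZ_0·tan(βl)

X_in ≈ -10.6 Ω (capacitive)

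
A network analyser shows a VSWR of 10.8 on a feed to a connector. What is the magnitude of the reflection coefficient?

|Γ| ≈ 0.831

|Γ| = (S − 1)/(S + 1) = (10.8 − 1)/(10.8 + 1) = 9.8/11.8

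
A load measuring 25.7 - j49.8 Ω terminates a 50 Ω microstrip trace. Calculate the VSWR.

Γ = (Z_L − Z_0)/(Z_L + Z_0) = (-24.3 − j49.8)/(75.7 − j49.8)
|Γ| = 55.4/90.6 = 0.612
VSWR = (1 + |Γ|)/(1 − |Γ|) = 1.61/0.388

VSWR ≈ 4.15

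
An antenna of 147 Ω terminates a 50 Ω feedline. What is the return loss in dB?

Γ = (147 − 50)/(147 + 50) = 0.492
RL = −20·log₁₀|Γ| = −20·log₁₀(0.492)

RL ≈ 6.15 dB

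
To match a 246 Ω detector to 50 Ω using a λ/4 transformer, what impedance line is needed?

Z_qwt ≈ 111 Ω

Z_qwt = √(Z_0·R_L) = √(50 × 246) = √12300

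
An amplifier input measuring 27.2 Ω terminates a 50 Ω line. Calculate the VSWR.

VSWR ≈ 1.84

For a purely resistive load, VSWR = R_L/Z_0 or Z_0/R_L (whichever > 1) = 50/27.2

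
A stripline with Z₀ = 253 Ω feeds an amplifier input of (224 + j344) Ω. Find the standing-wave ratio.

VSWR ≈ 3.84

Γ = (Z_L − Z_0)/(Z_L + Z_0) = (-29 + j344)/(477 + j344)
|Γ| = 345/588 = 0.587
VSWR = (1 + |Γ|)/(1 − |Γ|) = 1.59/0.413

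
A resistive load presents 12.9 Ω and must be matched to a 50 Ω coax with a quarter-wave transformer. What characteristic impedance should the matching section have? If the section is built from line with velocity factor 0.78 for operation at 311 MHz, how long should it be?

Z_qwt ≈ 25.4 Ω; length ≈ 18.8 cm

Z_qwt = √(Z_0·R_L) = √(50 × 12.9) = √645
λ = 0.78·c/f = 0.752 m, so l = λ/4 = 0.188 m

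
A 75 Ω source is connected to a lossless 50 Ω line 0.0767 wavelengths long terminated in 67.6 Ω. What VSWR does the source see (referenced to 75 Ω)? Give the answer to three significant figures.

βl = 2π × 0.0767 = 27.6°
tan(βl) = 0.523
Z_in = Z_0·(Z_L + jZ_0·tanβl)/(Z_0 + jZ_L·tanβl) = 57.4 − j14.4 Ω
Γ_s = (Z_in − Z_s)/(Z_in + Z_s) = (-17.6 − j14.4)/(132 − j14.4), |Γ_s| = 0.171
VSWR = (1 + |Γ_s|)/(1 − |Γ_s|)

VSWR ≈ 1.41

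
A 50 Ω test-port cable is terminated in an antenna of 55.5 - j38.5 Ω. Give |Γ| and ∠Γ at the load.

Γ ≈ 0.346 ∠ -61.8°

Γ = (Z_L − Z_0)/(Z_L + Z_0) = (5.5 − j38.5)/(105.5 − j38.5)
|Γ| = 38.9/112 = 0.346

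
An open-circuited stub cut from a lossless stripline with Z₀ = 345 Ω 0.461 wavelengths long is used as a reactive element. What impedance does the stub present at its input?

βl = 2π × 0.461 = 166°
tan(βl) = -0.25
For an open-circuited stub, Z_in = −jZ_0·cot(βl) = −jZ_0/tan(βl)

Z_in ≈ +j1380 Ω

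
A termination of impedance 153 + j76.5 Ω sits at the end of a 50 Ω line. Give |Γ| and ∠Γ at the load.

Γ ≈ 0.591 ∠ 16°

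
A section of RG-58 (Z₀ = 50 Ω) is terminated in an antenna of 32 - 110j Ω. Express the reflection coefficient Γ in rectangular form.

Γ ≈ 0.564 − j0.584

Γ = (Z_L − Z_0)/(Z_L + Z_0) = (-18 − j110)/(82 − j110)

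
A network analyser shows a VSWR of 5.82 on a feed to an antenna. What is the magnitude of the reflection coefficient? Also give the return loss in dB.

|Γ| ≈ 0.707; return loss ≈ 3.01 dB

|Γ| = (S − 1)/(S + 1) = (5.82 − 1)/(5.82 + 1) = 4.82/6.82
RL = −20·log₁₀|Γ| = −20·log₁₀(0.707)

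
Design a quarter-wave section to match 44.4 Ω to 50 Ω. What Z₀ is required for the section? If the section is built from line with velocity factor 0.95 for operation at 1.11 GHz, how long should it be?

Z_qwt = √(Z_0·R_L) = √(50 × 44.4) = √2220
λ = 0.95·c/f = 0.257 m, so l = λ/4 = 0.0642 m

Z_qwt ≈ 47.1 Ω; length ≈ 6.42 cm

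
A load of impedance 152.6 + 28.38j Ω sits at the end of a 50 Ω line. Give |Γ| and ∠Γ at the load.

Γ = (Z_L − Z_0)/(Z_L + Z_0) = (102.6 + j28.38)/(202.6 + j28.38)
|Γ| = 106/205 = 0.52

Γ ≈ 0.52 ∠ 7.49°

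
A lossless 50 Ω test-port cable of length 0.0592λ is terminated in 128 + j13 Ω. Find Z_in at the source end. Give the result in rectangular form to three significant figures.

Z_in ≈ 81.7 − j54.6 Ω

βl = 2π × 0.0592 = 21.3°
tan(βl) = tan(21.3°) = 0.39
Z_in = Z_0·(Z_L + jZ_0·tanβl)/(Z_0 + jZ_L·tanβl)
     = 50·(128 + j32.5)/(44.9 + j49.9)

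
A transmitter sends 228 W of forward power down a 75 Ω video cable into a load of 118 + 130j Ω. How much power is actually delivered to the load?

P_delivered ≈ 149 W

|Γ| = |(43 + j130)/(193 + j130)| = 0.588
|Γ|² = 0.346
P_refl = |Γ|²·P_inc = 78.9 W, P_del = (1 − |Γ|²)·P_inc = 149 W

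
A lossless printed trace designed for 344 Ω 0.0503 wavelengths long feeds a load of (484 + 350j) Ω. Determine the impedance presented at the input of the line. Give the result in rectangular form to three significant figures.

Z_in ≈ 816 + j131 Ω

βl = 2π × 0.0503 = 18.1°
tan(βl) = tan(18.1°) = 0.327
Z_in = Z_0·(Z_L + jZ_0·tanβl)/(Z_0 + jZ_L·tanβl)
     = 344·(484 + j462)/(230 + j158)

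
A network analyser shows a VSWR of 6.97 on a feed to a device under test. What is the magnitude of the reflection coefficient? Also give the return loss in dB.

|Γ| ≈ 0.749; return loss ≈ 2.51 dB

|Γ| = (S − 1)/(S + 1) = (6.97 − 1)/(6.97 + 1) = 5.97/7.97
RL = −20·log₁₀|Γ| = −20·log₁₀(0.749)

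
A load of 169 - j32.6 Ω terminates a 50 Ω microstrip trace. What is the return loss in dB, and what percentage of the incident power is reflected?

RL ≈ 5.08 dB; 31.1% of incident power reflected

Γ = (119 − j32.6)/(219 − j32.6), |Γ| = 0.557
RL = −20·log₁₀(0.557) = 5.08 dB
P_refl/P_inc = |Γ|² = 0.311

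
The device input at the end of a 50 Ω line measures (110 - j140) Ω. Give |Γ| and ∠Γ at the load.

Γ ≈ 0.716 ∠ -25.6°

Γ = (Z_L − Z_0)/(Z_L + Z_0) = (60 − j140)/(160 − j140)
|Γ| = 152/213 = 0.716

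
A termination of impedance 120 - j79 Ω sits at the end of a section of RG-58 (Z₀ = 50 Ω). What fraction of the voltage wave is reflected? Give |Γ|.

Γ = (Z_L − Z_0)/(Z_L + Z_0) = (70 − j79)/(170 − j79)
|Γ| = 106/187

|Γ| ≈ 0.563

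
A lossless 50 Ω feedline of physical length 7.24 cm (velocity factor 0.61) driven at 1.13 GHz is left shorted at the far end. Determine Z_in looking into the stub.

Z_in ≈ −j17.3 Ω

λ = v/f = 0.61·c / 1.13 GHz = 0.162 m
βl = 2π·l/λ = 2π × 0.447 = 161°
tan(βl) = -0.345
For a shorted stub, Z_in = jZ_0·tan(βl)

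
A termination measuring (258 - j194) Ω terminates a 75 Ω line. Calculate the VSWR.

VSWR ≈ 5.49

Γ = (Z_L − Z_0)/(Z_L + Z_0) = (183 − j194)/(333 − j194)
|Γ| = 267/385 = 0.692
VSWR = (1 + |Γ|)/(1 − |Γ|) = 1.69/0.308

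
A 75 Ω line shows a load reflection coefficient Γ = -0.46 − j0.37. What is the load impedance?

Z_L = Z_0·(1 + Γ)/(1 − Γ) = 75·(0.54 − j0.37)/(1.46 + j0.37)

Z_L ≈ 21.5 − j24.5 Ω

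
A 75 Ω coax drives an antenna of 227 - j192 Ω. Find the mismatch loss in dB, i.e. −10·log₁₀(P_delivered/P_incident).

Γ = (152 − j192)/(302 − j192), |Γ| = 0.684
|Γ|² = 0.468, so P_del/P_inc = 1 − |Γ|² = 0.532
ML = −10·log₁₀(1 − |Γ|²)

mismatch loss ≈ 2.74 dB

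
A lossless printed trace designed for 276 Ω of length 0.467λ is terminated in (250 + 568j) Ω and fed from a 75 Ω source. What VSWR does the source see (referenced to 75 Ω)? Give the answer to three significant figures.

βl = 2π × 0.467 = 168°
tan(βl) = -0.21
Z_in = Z_0·(Z_L + jZ_0·tanβl)/(Z_0 + jZ_L·tanβl) = 125 + j372 Ω
Γ_s = (Z_in − Z_s)/(Z_in + Z_s) = (49.9 + j372)/(200 + j372), |Γ_s| = 0.889
VSWR = (1 + |Γ_s|)/(1 − |Γ_s|)

VSWR ≈ 17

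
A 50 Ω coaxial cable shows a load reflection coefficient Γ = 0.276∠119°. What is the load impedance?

Z_L ≈ 34.4 + j18 Ω

Z_L = Z_0·(1 + Γ)/(1 − Γ) = 50·(0.866 + j0.241)/(1.13 − j0.241)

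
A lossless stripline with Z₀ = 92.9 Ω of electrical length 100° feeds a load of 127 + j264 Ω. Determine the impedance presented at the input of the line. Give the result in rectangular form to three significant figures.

Z_in ≈ 11.9 − j9.95 Ω

tan(βl) = tan(100°) = -5.67
Z_in = Z_0·(Z_L + jZ_0·tanβl)/(Z_0 + jZ_L·tanβl)
     = 92.9·(127 − j263)/(1590 − j720)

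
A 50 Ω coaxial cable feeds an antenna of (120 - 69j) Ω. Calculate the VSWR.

VSWR ≈ 3.31

Γ = (Z_L − Z_0)/(Z_L + Z_0) = (70 − j69)/(170 − j69)
|Γ| = 98.3/183 = 0.536
VSWR = (1 + |Γ|)/(1 − |Γ|) = 1.54/0.464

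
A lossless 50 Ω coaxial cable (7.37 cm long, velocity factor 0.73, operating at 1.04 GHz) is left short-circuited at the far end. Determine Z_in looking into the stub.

Z_in ≈ −j68.8 Ω

λ = v/f = 0.73·c / 1.04 GHz = 0.211 m
βl = 2π·l/λ = 2π × 0.35 = 126°
tan(βl) = -1.38
For a short-circuited stub, Z_in = jZ_0·tan(βl)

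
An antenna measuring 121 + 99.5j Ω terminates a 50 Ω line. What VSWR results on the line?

Γ = (Z_L − Z_0)/(Z_L + Z_0) = (71 + j99.5)/(171 + j99.5)
|Γ| = 122/198 = 0.618
VSWR = (1 + |Γ|)/(1 − |Γ|) = 1.62/0.382

VSWR ≈ 4.23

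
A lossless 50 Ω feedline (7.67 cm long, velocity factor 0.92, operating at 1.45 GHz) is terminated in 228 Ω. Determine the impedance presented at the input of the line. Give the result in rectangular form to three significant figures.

Z_in ≈ 30.4 + j62 Ω

λ = v/f = 0.92·c / 1.45 GHz = 0.19 m
βl = 2π·l/λ = 2π × 0.403 = 145°
tan(βl) = tan(145°) = -0.699
Z_in = Z_0·(Z_L + jZ_0·tanβl)/(Z_0 + jZ_L·tanβl)
     = 50·(228 − j34.9)/(50 − j159)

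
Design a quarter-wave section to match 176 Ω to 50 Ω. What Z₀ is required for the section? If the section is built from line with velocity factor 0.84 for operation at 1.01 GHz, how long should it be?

Z_qwt = √(Z_0·R_L) = √(50 × 176) = √8800
λ = 0.84·c/f = 0.25 m, so l = λ/4 = 0.0624 m

Z_qwt ≈ 93.8 Ω; length ≈ 6.24 cm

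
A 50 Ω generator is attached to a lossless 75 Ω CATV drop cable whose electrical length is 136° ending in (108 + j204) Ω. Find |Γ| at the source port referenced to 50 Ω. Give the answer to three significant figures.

tan(βl) = -0.966
Z_in = Z_0·(Z_L + jZ_0·tanβl)/(Z_0 + jZ_L·tanβl) = 13.8 + j41.6 Ω
Γ_s = (Z_in − Z_s)/(Z_in + Z_s) = (-36.2 + j41.6)/(63.8 + j41.6), |Γ_s| = 0.723

|Γ| ≈ 0.723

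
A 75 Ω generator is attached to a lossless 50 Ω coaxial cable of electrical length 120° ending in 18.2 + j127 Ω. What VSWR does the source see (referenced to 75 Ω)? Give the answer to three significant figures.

VSWR ≈ 30.8

tan(βl) = -1.73
Z_in = Z_0·(Z_L + jZ_0·tanβl)/(Z_0 + jZ_L·tanβl) = 2.46 + j7.77 Ω
Γ_s = (Z_in − Z_s)/(Z_in + Z_s) = (-72.5 + j7.77)/(77.5 + j7.77), |Γ_s| = 0.937
VSWR = (1 + |Γ_s|)/(1 − |Γ_s|)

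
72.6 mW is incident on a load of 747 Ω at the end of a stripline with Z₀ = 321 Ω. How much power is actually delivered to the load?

Γ = (747 − 321)/(747 + 321) = 0.399
|Γ|² = 0.159
P_refl = |Γ|²·P_inc = 11.6 mW, P_del = (1 − |Γ|²)·P_inc = 61 mW

P_delivered ≈ 61 mW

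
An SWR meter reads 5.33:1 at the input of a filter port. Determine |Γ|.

|Γ| = (S − 1)/(S + 1) = (5.33 − 1)/(5.33 + 1) = 4.33/6.33

|Γ| ≈ 0.684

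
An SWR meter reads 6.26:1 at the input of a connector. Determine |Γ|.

|Γ| = (S − 1)/(S + 1) = (6.26 − 1)/(6.26 + 1) = 5.26/7.26

|Γ| ≈ 0.725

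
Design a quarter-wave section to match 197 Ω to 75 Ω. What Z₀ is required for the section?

Z_qwt ≈ 122 Ω

Z_qwt = √(Z_0·R_L) = √(75 × 197) = √14780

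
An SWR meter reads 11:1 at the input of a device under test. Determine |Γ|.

|Γ| = (S − 1)/(S + 1) = (11 − 1)/(11 + 1) = 10/12

|Γ| ≈ 0.833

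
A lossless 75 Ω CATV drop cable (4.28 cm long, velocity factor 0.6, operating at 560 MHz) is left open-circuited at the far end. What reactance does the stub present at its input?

X_in ≈ -67.7 Ω (capacitive)

λ = v/f = 0.6·c / 560 MHz = 0.321 m
βl = 2π·l/λ = 2π × 0.133 = 47.9°
tan(βl) = 1.11
For an open-circuited stub, Z_in = −jZ_0·cot(βl) = −jZ_0/tan(βl)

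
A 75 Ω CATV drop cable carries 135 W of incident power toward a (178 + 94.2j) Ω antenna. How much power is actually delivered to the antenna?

P_delivered ≈ 98.9 W

|Γ| = |(103 + j94.2)/(253 + j94.2)| = 0.517
|Γ|² = 0.267
P_refl = |Γ|²·P_inc = 36.1 W, P_del = (1 − |Γ|²)·P_inc = 98.9 W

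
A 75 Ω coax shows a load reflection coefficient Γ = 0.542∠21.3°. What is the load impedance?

Z_L = Z_0·(1 + Γ)/(1 − Γ) = 75·(1.5 + j0.197)/(0.495 − j0.197)

Z_L ≈ 187 + j104 Ω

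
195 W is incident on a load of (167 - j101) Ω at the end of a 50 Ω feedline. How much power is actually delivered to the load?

P_delivered ≈ 114 W

|Γ| = |(117 − j101)/(217 − j101)| = 0.646
|Γ|² = 0.417
P_refl = |Γ|²·P_inc = 81.3 W, P_del = (1 − |Γ|²)·P_inc = 114 W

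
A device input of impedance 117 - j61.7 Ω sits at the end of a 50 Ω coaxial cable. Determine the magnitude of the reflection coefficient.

|Γ| ≈ 0.512

Γ = (Z_L − Z_0)/(Z_L + Z_0) = (67 − j61.7)/(167 − j61.7)
|Γ| = 91.1/178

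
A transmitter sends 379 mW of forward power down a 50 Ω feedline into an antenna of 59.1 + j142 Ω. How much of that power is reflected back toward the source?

P_reflected ≈ 239 mW

|Γ| = |(9.1 + j142)/(109.1 + j142)| = 0.795
|Γ|² = 0.631
P_refl = |Γ|²·P_inc = 239 mW, P_del = (1 − |Γ|²)·P_inc = 140 mW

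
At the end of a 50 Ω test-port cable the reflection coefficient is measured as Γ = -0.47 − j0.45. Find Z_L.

Z_L ≈ 12.2 − j19 Ω

Z_L = Z_0·(1 + Γ)/(1 − Γ) = 50·(0.53 − j0.45)/(1.47 + j0.45)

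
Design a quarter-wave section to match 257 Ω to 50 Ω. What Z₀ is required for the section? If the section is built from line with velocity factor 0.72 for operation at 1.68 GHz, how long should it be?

Z_qwt ≈ 113 Ω; length ≈ 3.21 cm

Z_qwt = √(Z_0·R_L) = √(50 × 257) = √12850
λ = 0.72·c/f = 0.129 m, so l = λ/4 = 0.0321 m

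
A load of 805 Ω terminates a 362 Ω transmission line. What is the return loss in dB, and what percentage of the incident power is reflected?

RL ≈ 8.41 dB; 14.4% of incident power reflected

Γ = (805 − 362)/(805 + 362) = 0.38
RL = −20·log₁₀(0.38) = 8.41 dB
P_refl/P_inc = |Γ|² = 0.144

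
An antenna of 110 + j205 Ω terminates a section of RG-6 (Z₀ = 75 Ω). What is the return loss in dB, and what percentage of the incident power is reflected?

RL ≈ 2.46 dB; 56.7% of incident power reflected

Γ = (35 + j205)/(185 + j205), |Γ| = 0.753
RL = −20·log₁₀(0.753) = 2.46 dB
P_refl/P_inc = |Γ|² = 0.567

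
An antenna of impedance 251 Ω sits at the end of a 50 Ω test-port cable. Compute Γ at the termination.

Γ = 0.668

Γ = (Z_L − Z_0)/(Z_L + Z_0) = (251 − 50)/(251 + 50) = 201/301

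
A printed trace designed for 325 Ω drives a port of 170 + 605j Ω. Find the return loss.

RL ≈ 1.95 dB

Γ = (-155 + j605)/(495 + j605), |Γ| = 0.799
RL = −20·log₁₀|Γ| = −20·log₁₀(0.799)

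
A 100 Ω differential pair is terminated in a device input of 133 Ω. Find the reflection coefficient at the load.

Γ = 0.142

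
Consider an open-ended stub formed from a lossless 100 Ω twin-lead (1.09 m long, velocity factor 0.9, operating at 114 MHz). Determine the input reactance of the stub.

X_in ≈ 392 Ω (inductive)

λ = v/f = 0.9·c / 114 MHz = 2.37 m
βl = 2π·l/λ = 2π × 0.46 = 166°
tan(βl) = -0.255
For an open-ended stub, Z_in = −jZ_0·cot(βl) = −jZ_0/tan(βl)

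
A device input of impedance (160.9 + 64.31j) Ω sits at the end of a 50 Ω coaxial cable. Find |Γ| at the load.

|Γ| ≈ 0.581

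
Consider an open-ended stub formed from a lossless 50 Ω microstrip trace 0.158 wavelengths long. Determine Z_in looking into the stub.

Z_in ≈ −j32.6 Ω

βl = 2π × 0.158 = 56.9°
tan(βl) = 1.53
For an open-ended stub, Z_in = −jZ_0·cot(βl) = −jZ_0/tan(βl)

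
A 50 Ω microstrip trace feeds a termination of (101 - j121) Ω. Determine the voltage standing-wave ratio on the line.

VSWR ≈ 5.22

Γ = (Z_L − Z_0)/(Z_L + Z_0) = (51 − j121)/(151 − j121)
|Γ| = 131/193 = 0.679
VSWR = (1 + |Γ|)/(1 − |Γ|) = 1.68/0.321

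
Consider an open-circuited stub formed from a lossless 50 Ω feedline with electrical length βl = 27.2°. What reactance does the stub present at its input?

X_in ≈ -97.3 Ω (capacitive)

tan(βl) = 0.514
For an open-circuited stub, Z_in = −jZ_0·cot(βl) = −jZ_0/tan(βl)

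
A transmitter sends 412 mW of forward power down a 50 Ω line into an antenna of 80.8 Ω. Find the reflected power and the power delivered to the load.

P_reflected ≈ 22.8 mW; P_delivered ≈ 389 mW

Γ = (80.8 − 50)/(80.8 + 50) = 0.235
|Γ|² = 0.0554
P_refl = |Γ|²·P_inc = 22.8 mW, P_del = (1 − |Γ|²)·P_inc = 389 mW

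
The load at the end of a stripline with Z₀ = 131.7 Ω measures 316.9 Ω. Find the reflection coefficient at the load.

Γ = (Z_L − Z_0)/(Z_L + Z_0) = (316.9 − 131.7)/(316.9 + 131.7) = 185.2/448.6

Γ = 0.413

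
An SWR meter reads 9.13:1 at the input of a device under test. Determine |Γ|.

|Γ| = (S − 1)/(S + 1) = (9.13 − 1)/(9.13 + 1) = 8.13/10.1

|Γ| ≈ 0.803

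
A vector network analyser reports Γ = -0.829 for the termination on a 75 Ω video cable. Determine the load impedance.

Z_L = Z_0·(1 + Γ)/(1 − Γ) = 75·(0.171)/(1.83)

Z_L ≈ 7.01 Ω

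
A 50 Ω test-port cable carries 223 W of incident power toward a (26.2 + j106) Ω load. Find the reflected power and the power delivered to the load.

P_reflected ≈ 154 W; P_delivered ≈ 68.6 W

|Γ| = |(-23.8 + j106)/(76.2 + j106)| = 0.832
|Γ|² = 0.693
P_refl = |Γ|²·P_inc = 154 W, P_del = (1 − |Γ|²)·P_inc = 68.6 W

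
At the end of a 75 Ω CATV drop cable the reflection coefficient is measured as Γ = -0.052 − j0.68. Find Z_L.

Z_L ≈ 25.6 − j65 Ω

Z_L = Z_0·(1 + Γ)/(1 − Γ) = 75·(0.948 − j0.68)/(1.05 + j0.68)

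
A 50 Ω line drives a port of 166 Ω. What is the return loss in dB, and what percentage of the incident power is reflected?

RL ≈ 5.4 dB; 28.8% of incident power reflected

Γ = (166 − 50)/(166 + 50) = 0.537
RL = −20·log₁₀(0.537) = 5.4 dB
P_refl/P_inc = |Γ|² = 0.288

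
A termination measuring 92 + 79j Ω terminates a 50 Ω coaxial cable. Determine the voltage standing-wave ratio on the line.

Γ = (Z_L − Z_0)/(Z_L + Z_0) = (42 + j79)/(142 + j79)
|Γ| = 89.5/162 = 0.551
VSWR = (1 + |Γ|)/(1 − |Γ|) = 1.55/0.449

VSWR ≈ 3.45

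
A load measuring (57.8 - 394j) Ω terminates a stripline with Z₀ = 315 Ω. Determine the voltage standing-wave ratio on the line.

VSWR ≈ 14.1

Γ = (Z_L − Z_0)/(Z_L + Z_0) = (-257.2 − j394)/(372.8 − j394)
|Γ| = 471/542 = 0.867
VSWR = (1 + |Γ|)/(1 − |Γ|) = 1.87/0.133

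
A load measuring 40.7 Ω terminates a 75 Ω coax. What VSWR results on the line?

VSWR ≈ 1.84

For a purely resistive load, VSWR = R_L/Z_0 or Z_0/R_L (whichever > 1) = 75/40.7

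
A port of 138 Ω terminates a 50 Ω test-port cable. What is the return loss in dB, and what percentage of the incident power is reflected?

RL ≈ 6.59 dB; 21.9% of incident power reflected

Γ = (138 − 50)/(138 + 50) = 0.468
RL = −20·log₁₀(0.468) = 6.59 dB
P_refl/P_inc = |Γ|² = 0.219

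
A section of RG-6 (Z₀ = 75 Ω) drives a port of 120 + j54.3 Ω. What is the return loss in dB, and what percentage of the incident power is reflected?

Γ = (45 + j54.3)/(195 + j54.3), |Γ| = 0.348
RL = −20·log₁₀(0.348) = 9.16 dB
P_refl/P_inc = |Γ|² = 0.121

RL ≈ 9.16 dB; 12.1% of incident power reflected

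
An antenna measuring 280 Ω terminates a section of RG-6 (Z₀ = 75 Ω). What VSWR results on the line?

VSWR ≈ 3.73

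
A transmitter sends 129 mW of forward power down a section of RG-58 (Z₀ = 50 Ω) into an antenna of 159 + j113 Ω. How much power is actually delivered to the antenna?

|Γ| = |(109 + j113)/(209 + j113)| = 0.661
|Γ|² = 0.437
P_refl = |Γ|²·P_inc = 56.3 mW, P_del = (1 − |Γ|²)·P_inc = 72.7 mW

P_delivered ≈ 72.7 mW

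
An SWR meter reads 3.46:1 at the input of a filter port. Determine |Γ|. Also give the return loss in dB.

|Γ| ≈ 0.552; return loss ≈ 5.17 dB

|Γ| = (S − 1)/(S + 1) = (3.46 − 1)/(3.46 + 1) = 2.46/4.46
RL = −20·log₁₀|Γ| = −20·log₁₀(0.552)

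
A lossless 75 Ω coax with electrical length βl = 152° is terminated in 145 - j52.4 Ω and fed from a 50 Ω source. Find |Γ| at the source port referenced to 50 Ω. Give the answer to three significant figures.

|Γ| ≈ 0.531

tan(βl) = -0.532
Z_in = Z_0·(Z_L + jZ_0·tanβl)/(Z_0 + jZ_L·tanβl) = 128 + j62.7 Ω
Γ_s = (Z_in − Z_s)/(Z_in + Z_s) = (78.1 + j62.7)/(178 + j62.7), |Γ_s| = 0.531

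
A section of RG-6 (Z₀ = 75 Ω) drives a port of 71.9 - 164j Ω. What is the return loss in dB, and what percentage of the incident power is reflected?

Γ = (-3.1 − j164)/(146.9 − j164), |Γ| = 0.745
RL = −20·log₁₀(0.745) = 2.56 dB
P_refl/P_inc = |Γ|² = 0.555

RL ≈ 2.56 dB; 55.5% of incident power reflected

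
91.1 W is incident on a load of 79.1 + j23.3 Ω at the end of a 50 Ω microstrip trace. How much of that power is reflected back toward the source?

|Γ| = |(29.1 + j23.3)/(129.1 + j23.3)| = 0.284
|Γ|² = 0.0808
P_refl = |Γ|²·P_inc = 7.36 W, P_del = (1 − |Γ|²)·P_inc = 83.7 W

P_reflected ≈ 7.36 W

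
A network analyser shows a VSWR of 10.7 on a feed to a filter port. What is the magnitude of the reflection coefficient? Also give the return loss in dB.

|Γ| = (S − 1)/(S + 1) = (10.7 − 1)/(10.7 + 1) = 9.7/11.7
RL = −20·log₁₀|Γ| = −20·log₁₀(0.829)

|Γ| ≈ 0.829; return loss ≈ 1.63 dB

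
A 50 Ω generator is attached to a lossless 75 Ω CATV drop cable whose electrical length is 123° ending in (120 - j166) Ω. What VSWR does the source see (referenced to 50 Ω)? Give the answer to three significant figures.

VSWR ≈ 5.93

tan(βl) = -1.54
Z_in = Z_0·(Z_L + jZ_0·tanβl)/(Z_0 + jZ_L·tanβl) = 34.1 + j82 Ω
Γ_s = (Z_in − Z_s)/(Z_in + Z_s) = (-15.9 + j82)/(84.1 + j82), |Γ_s| = 0.711
VSWR = (1 + |Γ_s|)/(1 − |Γ_s|)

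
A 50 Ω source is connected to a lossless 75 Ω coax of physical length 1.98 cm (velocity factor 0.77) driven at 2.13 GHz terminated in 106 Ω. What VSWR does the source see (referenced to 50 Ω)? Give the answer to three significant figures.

VSWR ≈ 1.38

λ = v/f = 0.77·c / 2.13 GHz = 0.108 m
βl = 2π·l/λ = 2π × 0.183 = 65.7°
tan(βl) = 2.22
Z_in = Z_0·(Z_L + jZ_0·tanβl)/(Z_0 + jZ_L·tanβl) = 58 − j15.3 Ω
Γ_s = (Z_in − Z_s)/(Z_in + Z_s) = (7.96 − j15.3)/(108 − j15.3), |Γ_s| = 0.158
VSWR = (1 + |Γ_s|)/(1 − |Γ_s|)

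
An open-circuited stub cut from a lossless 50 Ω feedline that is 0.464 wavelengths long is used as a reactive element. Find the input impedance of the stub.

Z_in ≈ +j217 Ω

βl = 2π × 0.464 = 167°
tan(βl) = -0.23
For an open-circuited stub, Z_in = −jZ_0·cot(βl) = −jZ_0/tan(βl)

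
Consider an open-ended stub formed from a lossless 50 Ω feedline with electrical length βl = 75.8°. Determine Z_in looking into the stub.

Z_in ≈ −j12.7 Ω

tan(βl) = 3.95
For an open-ended stub, Z_in = −jZ_0·cot(βl) = −jZ_0/tan(βl)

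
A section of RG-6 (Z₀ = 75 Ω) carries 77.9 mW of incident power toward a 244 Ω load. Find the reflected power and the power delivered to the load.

P_reflected ≈ 21.9 mW; P_delivered ≈ 56 mW

Γ = (244 − 75)/(244 + 75) = 0.53
|Γ|² = 0.281
P_refl = |Γ|²·P_inc = 21.9 mW, P_del = (1 − |Γ|²)·P_inc = 56 mW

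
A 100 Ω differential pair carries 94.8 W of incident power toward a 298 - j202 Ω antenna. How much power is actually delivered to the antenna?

|Γ| = |(198 − j202)/(398 − j202)| = 0.634
|Γ|² = 0.402
P_refl = |Γ|²·P_inc = 38.1 W, P_del = (1 − |Γ|²)·P_inc = 56.7 W

P_delivered ≈ 56.7 W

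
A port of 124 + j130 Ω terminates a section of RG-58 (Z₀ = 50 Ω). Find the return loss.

Γ = (74 + j130)/(174 + j130), |Γ| = 0.689
RL = −20·log₁₀|Γ| = −20·log₁₀(0.689)

RL ≈ 3.24 dB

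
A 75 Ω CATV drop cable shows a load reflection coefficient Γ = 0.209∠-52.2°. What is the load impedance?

Z_L = Z_0·(1 + Γ)/(1 − Γ) = 75·(1.13 − j0.165)/(0.872 + j0.165)

Z_L ≈ 91.1 − j31.5 Ω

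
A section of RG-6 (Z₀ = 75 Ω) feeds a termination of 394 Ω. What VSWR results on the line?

VSWR ≈ 5.25

Γ = (394 − 75)/(394 + 75) = 0.68
VSWR = (1 + 0.68)/(1 − 0.68)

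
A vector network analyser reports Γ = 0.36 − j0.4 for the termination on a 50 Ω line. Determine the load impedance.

Z_L = Z_0·(1 + Γ)/(1 − Γ) = 50·(1.36 − j0.4)/(0.64 + j0.4)

Z_L ≈ 62.4 − j70.2 Ω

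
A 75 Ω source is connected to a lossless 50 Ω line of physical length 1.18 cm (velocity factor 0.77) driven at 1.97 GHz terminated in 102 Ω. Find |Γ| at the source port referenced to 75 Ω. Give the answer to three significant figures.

λ = v/f = 0.77·c / 1.97 GHz = 0.117 m
βl = 2π·l/λ = 2π × 0.101 = 36.2°
tan(βl) = 0.733
Z_in = Z_0·(Z_L + jZ_0·tanβl)/(Z_0 + jZ_L·tanβl) = 48.5 − j35.8 Ω
Γ_s = (Z_in − Z_s)/(Z_in + Z_s) = (-26.5 − j35.8)/(123 − j35.8), |Γ_s| = 0.347

|Γ| ≈ 0.347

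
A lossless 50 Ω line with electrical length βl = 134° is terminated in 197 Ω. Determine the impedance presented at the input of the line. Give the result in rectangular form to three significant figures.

Z_in ≈ 23.1 + j42.6 Ω

tan(βl) = tan(134°) = -1.04
Z_in = Z_0·(Z_L + jZ_0·tanβl)/(Z_0 + jZ_L·tanβl)
     = 50·(197 − j51.8)/(50 − j204)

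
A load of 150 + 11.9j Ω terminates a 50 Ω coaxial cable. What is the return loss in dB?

Γ = (100 + j11.9)/(200 + j11.9), |Γ| = 0.503
RL = −20·log₁₀|Γ| = −20·log₁₀(0.503)

RL ≈ 5.97 dB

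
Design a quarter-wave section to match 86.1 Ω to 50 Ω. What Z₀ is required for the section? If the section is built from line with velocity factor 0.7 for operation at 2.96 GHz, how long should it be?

Z_qwt ≈ 65.6 Ω; length ≈ 1.77 cm

Z_qwt = √(Z_0·R_L) = √(50 × 86.1) = √4305
λ = 0.7·c/f = 0.0709 m, so l = λ/4 = 0.0177 m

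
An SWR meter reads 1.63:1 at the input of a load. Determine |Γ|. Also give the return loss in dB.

|Γ| ≈ 0.24; return loss ≈ 12.4 dB

|Γ| = (S − 1)/(S + 1) = (1.63 − 1)/(1.63 + 1) = 0.63/2.63
RL = −20·log₁₀|Γ| = −20·log₁₀(0.24)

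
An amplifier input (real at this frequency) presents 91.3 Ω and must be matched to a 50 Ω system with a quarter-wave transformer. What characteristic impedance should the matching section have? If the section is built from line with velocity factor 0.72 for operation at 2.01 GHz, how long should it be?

Z_qwt = √(Z_0·R_L) = √(50 × 91.3) = √4565
λ = 0.72·c/f = 0.107 m, so l = λ/4 = 0.0269 m

Z_qwt ≈ 67.6 Ω; length ≈ 2.69 cm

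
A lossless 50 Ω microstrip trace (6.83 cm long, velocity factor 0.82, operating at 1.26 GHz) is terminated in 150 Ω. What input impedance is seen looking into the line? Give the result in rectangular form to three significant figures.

Z_in ≈ 24 + j30.4 Ω

λ = v/f = 0.82·c / 1.26 GHz = 0.195 m
βl = 2π·l/λ = 2π × 0.35 = 126°
tan(βl) = tan(126°) = -1.38
Z_in = Z_0·(Z_L + jZ_0·tanβl)/(Z_0 + jZ_L·tanβl)
     = 50·(150 − j69)/(50 − j207)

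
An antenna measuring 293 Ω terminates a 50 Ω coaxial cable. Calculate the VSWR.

VSWR ≈ 5.86

Γ = (293 − 50)/(293 + 50) = 0.708
VSWR = (1 + 0.708)/(1 − 0.708)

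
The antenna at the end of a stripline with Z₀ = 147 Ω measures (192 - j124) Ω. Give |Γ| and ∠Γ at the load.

Γ = (Z_L − Z_0)/(Z_L + Z_0) = (45 − j124)/(339 − j124)
|Γ| = 132/361 = 0.365

Γ ≈ 0.365 ∠ -50°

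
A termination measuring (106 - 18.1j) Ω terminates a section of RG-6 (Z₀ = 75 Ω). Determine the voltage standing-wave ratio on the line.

VSWR ≈ 1.49

Γ = (Z_L − Z_0)/(Z_L + Z_0) = (31 − j18.1)/(181 − j18.1)
|Γ| = 35.9/182 = 0.197
VSWR = (1 + |Γ|)/(1 − |Γ|) = 1.2/0.803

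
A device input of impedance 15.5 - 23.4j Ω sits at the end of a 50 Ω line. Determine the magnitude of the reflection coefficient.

Γ = (Z_L − Z_0)/(Z_L + Z_0) = (-34.5 − j23.4)/(65.5 − j23.4)
|Γ| = 41.7/69.6

|Γ| ≈ 0.599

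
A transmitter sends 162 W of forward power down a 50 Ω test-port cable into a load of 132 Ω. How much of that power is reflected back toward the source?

Γ = (132 − 50)/(132 + 50) = 0.451
|Γ|² = 0.203
P_refl = |Γ|²·P_inc = 32.9 W, P_del = (1 − |Γ|²)·P_inc = 129 W

P_reflected ≈ 32.9 W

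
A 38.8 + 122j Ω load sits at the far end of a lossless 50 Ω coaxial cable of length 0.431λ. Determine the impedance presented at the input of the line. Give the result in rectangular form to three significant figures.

Z_in ≈ 10.1 + j48.1 Ω

βl = 2π × 0.431 = 155°
tan(βl) = tan(155°) = -0.463
Z_in = Z_0·(Z_L + jZ_0·tanβl)/(Z_0 + jZ_L·tanβl)
     = 50·(38.8 + j98.9)/(106 − j18)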